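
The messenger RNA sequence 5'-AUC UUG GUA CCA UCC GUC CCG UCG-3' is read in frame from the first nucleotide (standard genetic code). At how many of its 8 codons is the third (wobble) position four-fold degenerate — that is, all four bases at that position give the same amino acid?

Codon 1 AUC (Ile): third position 3-fold.
Codon 2 UUG (Leu): third position 2-fold.
Codon 3 GUA (Val): third position 4-fold.
Codon 4 CCA (Pro): third position 4-fold.
Codon 5 UCC (Ser): third position 4-fold.
Codon 6 GUC (Val): third position 4-fold.
Codon 7 CCG (Pro): third position 4-fold.
Codon 8 UCG (Ser): third position 4-fold.
Four-fold degenerate third positions: 6.

6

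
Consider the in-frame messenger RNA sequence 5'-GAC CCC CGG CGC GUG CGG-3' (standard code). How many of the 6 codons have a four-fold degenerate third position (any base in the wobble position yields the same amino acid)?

Codon 1 GAC (Asp): third position 2-fold.
Codon 2 CCC (Pro): third position 4-fold.
Codon 3 CGG (Arg): third position 4-fold.
Codon 4 CGC (Arg): third position 4-fold.
Codon 5 GUG (Val): third position 4-fold.
Codon 6 CGG (Arg): third position 4-fold.
Four-fold degenerate third positions: 5.

5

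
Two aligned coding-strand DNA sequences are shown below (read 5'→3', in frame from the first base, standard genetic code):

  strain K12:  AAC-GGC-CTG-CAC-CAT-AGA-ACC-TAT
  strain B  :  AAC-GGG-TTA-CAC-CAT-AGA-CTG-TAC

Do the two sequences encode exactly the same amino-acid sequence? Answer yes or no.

Codon 1: AAC Asn / AAC Asn — identical.
Codon 2: GGC Gly / GGG Gly — synonymous.
Codon 3: CTG Leu / TTA Leu — synonymous.
Codon 4: CAC His / CAC His — identical.
Codon 5: CAT His / CAT His — identical.
Codon 6: AGA Arg / AGA Arg — identical.
Codon 7: ACC Thr / CTG Leu — nonsynonymous.
Codon 8: TAT Tyr / TAC Tyr — synonymous.
Nonsynonymous differences: 1 → different protein.

no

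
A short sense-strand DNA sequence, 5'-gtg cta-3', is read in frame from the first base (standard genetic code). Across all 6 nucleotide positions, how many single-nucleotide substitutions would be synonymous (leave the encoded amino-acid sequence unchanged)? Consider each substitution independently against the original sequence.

7

Codon 1 (GTG, Val): 3 synonymous substitutions.
Codon 2 (CTA, Leu): 4 synonymous substitutions.
Total: 3 + 4 = 7.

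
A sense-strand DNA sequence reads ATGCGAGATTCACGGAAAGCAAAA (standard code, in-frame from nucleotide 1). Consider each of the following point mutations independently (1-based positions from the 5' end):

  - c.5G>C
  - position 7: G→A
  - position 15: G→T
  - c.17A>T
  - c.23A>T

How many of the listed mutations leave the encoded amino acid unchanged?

1

Codon 2: CGA (Arg) → CCA (Pro) — missense.
Codon 3: GAT (Asp) → AAT (Asn) — missense.
Codon 5: CGG (Arg) → CGT (Arg) — synonymous.
Codon 6: AAA (Lys) → ATA (Ile) — missense.
Codon 8: AAA (Lys) → ATA (Ile) — missense.
Synonymous: 1 of 5.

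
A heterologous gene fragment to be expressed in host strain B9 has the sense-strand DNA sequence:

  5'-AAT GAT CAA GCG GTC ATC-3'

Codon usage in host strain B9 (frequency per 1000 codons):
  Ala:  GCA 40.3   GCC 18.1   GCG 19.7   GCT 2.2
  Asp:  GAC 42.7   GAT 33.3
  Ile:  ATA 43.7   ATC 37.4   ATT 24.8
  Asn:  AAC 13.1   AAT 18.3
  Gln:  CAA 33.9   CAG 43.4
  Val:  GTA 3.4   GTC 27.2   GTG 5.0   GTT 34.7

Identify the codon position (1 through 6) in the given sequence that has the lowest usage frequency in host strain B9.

1

Codon 1 AAT (Asn): 18.3 per 1000.
Codon 2 GAT (Asp): 33.3 per 1000.
Codon 3 CAA (Gln): 33.9 per 1000.
Codon 4 GCG (Ala): 19.7 per 1000.
Codon 5 GTC (Val): 27.2 per 1000.
Codon 6 ATC (Ile): 37.4 per 1000.
Lowest frequency is 18.3 at codon 1.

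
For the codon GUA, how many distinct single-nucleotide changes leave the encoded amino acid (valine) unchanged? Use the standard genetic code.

3

Position 1: none → 0 synonymous.
Position 2: none → 0 synonymous.
Position 3: GUU, GUC, GUG → 3 synonymous.
Total: 0 + 0 + 3 = 3.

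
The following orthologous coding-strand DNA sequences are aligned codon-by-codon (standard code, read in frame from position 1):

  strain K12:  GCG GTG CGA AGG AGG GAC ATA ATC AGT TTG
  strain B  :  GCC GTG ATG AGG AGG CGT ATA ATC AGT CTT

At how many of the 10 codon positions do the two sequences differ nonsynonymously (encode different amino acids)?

2

Codon 1: GCG Ala / GCC Ala — synonymous.
Codon 2: GTG Val / GTG Val — identical.
Codon 3: CGA Arg / ATG Met — nonsynonymous.
Codon 4: AGG Arg / AGG Arg — identical.
Codon 5: AGG Arg / AGG Arg — identical.
Codon 6: GAC Asp / CGT Arg — nonsynonymous.
Codon 7: ATA Ile / ATA Ile — identical.
Codon 8: ATC Ile / ATC Ile — identical.
Codon 9: AGT Ser / AGT Ser — identical.
Codon 10: TTG Leu / CTT Leu — synonymous.
Nonsynonymous differences: 2.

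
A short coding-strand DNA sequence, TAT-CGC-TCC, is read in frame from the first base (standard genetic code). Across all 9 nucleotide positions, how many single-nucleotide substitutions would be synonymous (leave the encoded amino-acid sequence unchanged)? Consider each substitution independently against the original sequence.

Codon 1 (TAT, Tyr): 1 synonymous substitution.
Codon 2 (CGC, Arg): 3 synonymous substitutions.
Codon 3 (TCC, Ser): 3 synonymous substitutions.
Total: 1 + 3 + 3 = 7.

7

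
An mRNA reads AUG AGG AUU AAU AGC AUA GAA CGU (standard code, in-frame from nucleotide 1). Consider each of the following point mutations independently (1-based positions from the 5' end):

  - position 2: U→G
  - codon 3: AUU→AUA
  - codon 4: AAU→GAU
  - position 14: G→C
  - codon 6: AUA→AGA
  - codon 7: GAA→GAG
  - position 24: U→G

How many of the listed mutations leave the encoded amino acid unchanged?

3

Codon 1: AUG (Met) → AGG (Arg) — missense.
Codon 3: AUU (Ile) → AUA (Ile) — synonymous.
Codon 4: AAU (Asn) → GAU (Asp) — missense.
Codon 5: AGC (Ser) → ACC (Thr) — missense.
Codon 6: AUA (Ile) → AGA (Arg) — missense.
Codon 7: GAA (Glu) → GAG (Glu) — synonymous.
Codon 8: CGU (Arg) → CGG (Arg) — synonymous.
Synonymous: 3 of 7.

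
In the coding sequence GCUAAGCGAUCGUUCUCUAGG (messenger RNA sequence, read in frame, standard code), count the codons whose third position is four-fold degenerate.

Codon 1 GCU (Ala): third position 4-fold.
Codon 2 AAG (Lys): third position 2-fold.
Codon 3 CGA (Arg): third position 4-fold.
Codon 4 UCG (Ser): third position 4-fold.
Codon 5 UUC (Phe): third position 2-fold.
Codon 6 UCU (Ser): third position 4-fold.
Codon 7 AGG (Arg): third position 2-fold.
Four-fold degenerate third positions: 4.

4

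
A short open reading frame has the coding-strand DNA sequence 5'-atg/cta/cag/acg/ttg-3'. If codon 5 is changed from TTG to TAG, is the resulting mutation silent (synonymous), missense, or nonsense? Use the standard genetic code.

Position 14 falls in codon 5: TTG → Leu.
After the substitution the codon is TAG → Stop.
The new codon is a stop codon, so this is a nonsense mutation.

nonsense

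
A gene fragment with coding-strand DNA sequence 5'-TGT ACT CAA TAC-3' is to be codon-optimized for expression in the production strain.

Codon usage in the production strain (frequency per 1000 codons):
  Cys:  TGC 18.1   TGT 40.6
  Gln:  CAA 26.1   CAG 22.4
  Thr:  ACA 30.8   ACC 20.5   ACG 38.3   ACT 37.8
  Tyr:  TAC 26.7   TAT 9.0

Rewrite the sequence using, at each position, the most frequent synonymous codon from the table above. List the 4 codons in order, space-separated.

TGT ACG CAA TAC

Codon 1 (Cys): best is TGT at 40.6.
Codon 2 (Thr): best is ACG at 38.3.
Codon 3 (Gln): best is CAA at 26.1.
Codon 4 (Tyr): best is TAC at 26.7.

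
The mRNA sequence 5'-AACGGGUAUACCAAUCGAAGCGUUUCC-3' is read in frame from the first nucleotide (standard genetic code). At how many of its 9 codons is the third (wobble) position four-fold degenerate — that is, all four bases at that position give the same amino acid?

5

Codon 1 AAC (Asn): third position 2-fold.
Codon 2 GGG (Gly): third position 4-fold.
Codon 3 UAU (Tyr): third position 2-fold.
Codon 4 ACC (Thr): third position 4-fold.
Codon 5 AAU (Asn): third position 2-fold.
Codon 6 CGA (Arg): third position 4-fold.
Codon 7 AGC (Ser): third position 2-fold.
Codon 8 GUU (Val): third position 4-fold.
Codon 9 UCC (Ser): third position 4-fold.
Four-fold degenerate third positions: 5.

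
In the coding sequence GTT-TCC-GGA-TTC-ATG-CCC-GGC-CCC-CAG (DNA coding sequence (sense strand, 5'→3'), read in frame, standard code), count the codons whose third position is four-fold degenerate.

Codon 1 GTT (Val): third position 4-fold.
Codon 2 TCC (Ser): third position 4-fold.
Codon 3 GGA (Gly): third position 4-fold.
Codon 4 TTC (Phe): third position 2-fold.
Codon 5 ATG (Met): third position 1-fold.
Codon 6 CCC (Pro): third position 4-fold.
Codon 7 GGC (Gly): third position 4-fold.
Codon 8 CCC (Pro): third position 4-fold.
Codon 9 CAG (Gln): third position 2-fold.
Four-fold degenerate third positions: 6.

6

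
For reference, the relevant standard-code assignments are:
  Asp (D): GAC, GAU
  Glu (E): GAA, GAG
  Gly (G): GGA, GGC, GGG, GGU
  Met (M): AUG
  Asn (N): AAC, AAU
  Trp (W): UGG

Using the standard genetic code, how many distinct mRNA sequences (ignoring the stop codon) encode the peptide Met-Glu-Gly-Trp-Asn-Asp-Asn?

Met: 1 codon.
Glu: 2 codons.
Gly: 4 codons.
Trp: 1 codon.
Asn: 2 codons.
Asp: 2 codons.
Asn: 2 codons.
1 × 2 × 4 × 1 × 2 × 2 × 2 = 64.

64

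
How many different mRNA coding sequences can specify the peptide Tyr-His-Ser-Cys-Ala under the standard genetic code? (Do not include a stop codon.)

192

Tyr: 2 codons.
His: 2 codons.
Ser: 6 codons.
Cys: 2 codons.
Ala: 4 codons.
2 × 2 × 6 × 2 × 4 = 192.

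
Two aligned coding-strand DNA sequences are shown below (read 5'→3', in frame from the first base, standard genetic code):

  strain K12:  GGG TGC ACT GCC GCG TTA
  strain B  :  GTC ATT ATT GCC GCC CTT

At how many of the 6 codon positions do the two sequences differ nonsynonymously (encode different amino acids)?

3

Codon 1: GGG Gly / GTC Val — nonsynonymous.
Codon 2: TGC Cys / ATT Ile — nonsynonymous.
Codon 3: ACT Thr / ATT Ile — nonsynonymous.
Codon 4: GCC Ala / GCC Ala — identical.
Codon 5: GCG Ala / GCC Ala — synonymous.
Codon 6: TTA Leu / CTT Leu — synonymous.
Nonsynonymous differences: 3.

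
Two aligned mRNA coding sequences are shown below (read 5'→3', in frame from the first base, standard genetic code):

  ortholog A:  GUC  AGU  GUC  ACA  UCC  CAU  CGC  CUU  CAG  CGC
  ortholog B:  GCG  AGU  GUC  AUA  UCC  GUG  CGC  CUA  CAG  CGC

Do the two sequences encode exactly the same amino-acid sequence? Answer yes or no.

Codon 1: GUC Val / GCG Ala — nonsynonymous.
Codon 2: AGU Ser / AGU Ser — identical.
Codon 3: GUC Val / GUC Val — identical.
Codon 4: ACA Thr / AUA Ile — nonsynonymous.
Codon 5: UCC Ser / UCC Ser — identical.
Codon 6: CAU His / GUG Val — nonsynonymous.
Codon 7: CGC Arg / CGC Arg — identical.
Codon 8: CUU Leu / CUA Leu — synonymous.
Codon 9: CAG Gln / CAG Gln — identical.
Codon 10: CGC Arg / CGC Arg — identical.
Nonsynonymous differences: 3 → different protein.

no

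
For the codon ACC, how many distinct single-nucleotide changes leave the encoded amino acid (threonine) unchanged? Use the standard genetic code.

Position 1: none → 0 synonymous.
Position 2: none → 0 synonymous.
Position 3: ACU, ACA, ACG → 3 synonymous.
Total: 0 + 0 + 3 = 3.

3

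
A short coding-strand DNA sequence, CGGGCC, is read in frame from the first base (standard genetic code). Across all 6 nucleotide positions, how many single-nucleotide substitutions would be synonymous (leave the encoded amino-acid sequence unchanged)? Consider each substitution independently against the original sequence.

Codon 1 (CGG, Arg): 4 synonymous substitutions.
Codon 2 (GCC, Ala): 3 synonymous substitutions.
Total: 4 + 3 = 7.

7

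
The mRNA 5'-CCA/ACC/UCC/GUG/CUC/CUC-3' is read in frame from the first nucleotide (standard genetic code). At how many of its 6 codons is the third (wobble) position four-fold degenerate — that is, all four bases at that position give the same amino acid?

Codon 1 CCA (Pro): third position 4-fold.
Codon 2 ACC (Thr): third position 4-fold.
Codon 3 UCC (Ser): third position 4-fold.
Codon 4 GUG (Val): third position 4-fold.
Codon 5 CUC (Leu): third position 4-fold.
Codon 6 CUC (Leu): third position 4-fold.
Four-fold degenerate third positions: 6.

6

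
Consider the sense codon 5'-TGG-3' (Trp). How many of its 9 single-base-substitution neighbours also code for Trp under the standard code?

0

Position 1: none → 0 synonymous.
Position 2: none → 0 synonymous.
Position 3: none → 0 synonymous.
Total: 0 + 0 + 0 = 0.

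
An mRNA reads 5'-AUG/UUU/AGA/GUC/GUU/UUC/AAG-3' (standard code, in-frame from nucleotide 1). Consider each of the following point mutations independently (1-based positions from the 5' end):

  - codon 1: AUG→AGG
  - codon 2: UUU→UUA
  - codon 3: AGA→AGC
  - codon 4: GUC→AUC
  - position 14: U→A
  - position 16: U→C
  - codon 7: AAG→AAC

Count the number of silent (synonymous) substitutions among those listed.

0

Codon 1: AUG (Met) → AGG (Arg) — missense.
Codon 2: UUU (Phe) → UUA (Leu) — missense.
Codon 3: AGA (Arg) → AGC (Ser) — missense.
Codon 4: GUC (Val) → AUC (Ile) — missense.
Codon 5: GUU (Val) → GAU (Asp) — missense.
Codon 6: UUC (Phe) → CUC (Leu) — missense.
Codon 7: AAG (Lys) → AAC (Asn) — missense.
Synonymous: 0 of 7.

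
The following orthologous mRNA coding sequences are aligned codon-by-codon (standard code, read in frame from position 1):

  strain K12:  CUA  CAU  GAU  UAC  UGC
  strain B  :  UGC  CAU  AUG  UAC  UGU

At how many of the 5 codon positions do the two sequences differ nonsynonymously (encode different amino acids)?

2

Codon 1: CUA Leu / UGC Cys — nonsynonymous.
Codon 2: CAU His / CAU His — identical.
Codon 3: GAU Asp / AUG Met — nonsynonymous.
Codon 4: UAC Tyr / UAC Tyr — identical.
Codon 5: UGC Cys / UGU Cys — synonymous.
Nonsynonymous differences: 2.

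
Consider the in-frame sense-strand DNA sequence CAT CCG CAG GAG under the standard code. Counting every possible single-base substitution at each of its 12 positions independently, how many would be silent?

6

Codon 1 (CAT, His): 1 synonymous substitution.
Codon 2 (CCG, Pro): 3 synonymous substitutions.
Codon 3 (CAG, Gln): 1 synonymous substitution.
Codon 4 (GAG, Glu): 1 synonymous substitution.
Total: 1 + 3 + 1 + 1 = 6.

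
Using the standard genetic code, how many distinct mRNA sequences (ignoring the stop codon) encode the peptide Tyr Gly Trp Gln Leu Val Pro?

Tyr: 2 codons.
Gly: 4 codons.
Trp: 1 codon.
Gln: 2 codons.
Leu: 6 codons.
Val: 4 codons.
Pro: 4 codons.
2 × 4 × 1 × 2 × 6 × 4 × 4 = 1536.

1536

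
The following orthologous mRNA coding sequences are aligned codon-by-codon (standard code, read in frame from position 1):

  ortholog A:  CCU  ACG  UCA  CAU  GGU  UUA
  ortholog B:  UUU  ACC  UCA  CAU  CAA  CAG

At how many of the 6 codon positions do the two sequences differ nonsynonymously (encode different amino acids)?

3

Codon 1: CCU Pro / UUU Phe — nonsynonymous.
Codon 2: ACG Thr / ACC Thr — synonymous.
Codon 3: UCA Ser / UCA Ser — identical.
Codon 4: CAU His / CAU His — identical.
Codon 5: GGU Gly / CAA Gln — nonsynonymous.
Codon 6: UUA Leu / CAG Gln — nonsynonymous.
Nonsynonymous differences: 3.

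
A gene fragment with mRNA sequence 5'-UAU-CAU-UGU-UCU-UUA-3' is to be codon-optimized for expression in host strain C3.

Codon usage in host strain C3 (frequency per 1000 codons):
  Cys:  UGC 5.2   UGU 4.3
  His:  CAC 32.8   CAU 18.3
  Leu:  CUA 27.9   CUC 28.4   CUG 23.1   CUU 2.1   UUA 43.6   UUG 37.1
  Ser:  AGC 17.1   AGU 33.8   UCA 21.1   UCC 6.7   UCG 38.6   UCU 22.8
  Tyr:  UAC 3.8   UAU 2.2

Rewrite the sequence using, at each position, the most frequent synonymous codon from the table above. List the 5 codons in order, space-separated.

Codon 1 (Tyr): best is UAC at 3.8.
Codon 2 (His): best is CAC at 32.8.
Codon 3 (Cys): best is UGC at 5.2.
Codon 4 (Ser): best is UCG at 38.6.
Codon 5 (Leu): best is UUA at 43.6.

UAC CAC UGC UCG UUA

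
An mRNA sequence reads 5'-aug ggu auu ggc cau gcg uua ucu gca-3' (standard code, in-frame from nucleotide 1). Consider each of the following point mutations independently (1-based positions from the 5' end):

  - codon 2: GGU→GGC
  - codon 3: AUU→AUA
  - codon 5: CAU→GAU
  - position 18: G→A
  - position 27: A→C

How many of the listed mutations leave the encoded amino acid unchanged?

Codon 2: GGU (Gly) → GGC (Gly) — synonymous.
Codon 3: AUU (Ile) → AUA (Ile) — synonymous.
Codon 5: CAU (His) → GAU (Asp) — missense.
Codon 6: GCG (Ala) → GCA (Ala) — synonymous.
Codon 9: GCA (Ala) → GCC (Ala) — synonymous.
Synonymous: 4 of 5.

4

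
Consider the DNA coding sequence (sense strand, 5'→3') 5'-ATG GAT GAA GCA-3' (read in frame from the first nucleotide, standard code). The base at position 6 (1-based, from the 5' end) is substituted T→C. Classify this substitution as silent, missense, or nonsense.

silent

Position 6 falls in codon 2: GAT → Asp.
After the substitution the codon is GAC → Asp.
Both encode Asp, so the change is synonymous.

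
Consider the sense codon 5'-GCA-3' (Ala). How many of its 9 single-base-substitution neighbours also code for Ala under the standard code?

Position 1: none → 0 synonymous.
Position 2: none → 0 synonymous.
Position 3: GCU, GCC, GCG → 3 synonymous.
Total: 0 + 0 + 3 = 3.

3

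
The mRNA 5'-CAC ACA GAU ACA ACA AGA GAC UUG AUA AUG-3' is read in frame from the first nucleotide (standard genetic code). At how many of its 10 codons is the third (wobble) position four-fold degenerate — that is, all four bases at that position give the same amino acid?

Codon 1 CAC (His): third position 2-fold.
Codon 2 ACA (Thr): third position 4-fold.
Codon 3 GAU (Asp): third position 2-fold.
Codon 4 ACA (Thr): third position 4-fold.
Codon 5 ACA (Thr): third position 4-fold.
Codon 6 AGA (Arg): third position 2-fold.
Codon 7 GAC (Asp): third position 2-fold.
Codon 8 UUG (Leu): third position 2-fold.
Codon 9 AUA (Ile): third position 3-fold.
Codon 10 AUG (Met): third position 1-fold.
Four-fold degenerate third positions: 3.

3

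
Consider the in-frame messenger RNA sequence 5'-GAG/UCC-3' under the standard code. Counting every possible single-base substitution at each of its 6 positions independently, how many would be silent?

Codon 1 (GAG, Glu): 1 synonymous substitution.
Codon 2 (UCC, Ser): 3 synonymous substitutions.
Total: 1 + 3 = 4.

4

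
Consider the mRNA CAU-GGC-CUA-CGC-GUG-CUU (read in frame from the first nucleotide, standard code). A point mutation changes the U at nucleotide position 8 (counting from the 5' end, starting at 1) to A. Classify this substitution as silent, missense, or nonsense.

Position 8 falls in codon 3: CUA → Leu.
After the substitution the codon is CAA → Gln.
Leu ≠ Gln, so this is a missense mutation.

missense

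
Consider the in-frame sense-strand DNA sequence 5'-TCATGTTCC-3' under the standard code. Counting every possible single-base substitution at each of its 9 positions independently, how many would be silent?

7

Codon 1 (TCA, Ser): 3 synonymous substitutions.
Codon 2 (TGT, Cys): 1 synonymous substitution.
Codon 3 (TCC, Ser): 3 synonymous substitutions.
Total: 3 + 1 + 3 = 7.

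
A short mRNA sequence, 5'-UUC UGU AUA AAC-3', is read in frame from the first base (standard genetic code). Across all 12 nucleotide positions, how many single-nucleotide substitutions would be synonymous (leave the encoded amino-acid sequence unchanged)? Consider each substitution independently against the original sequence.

Codon 1 (UUC, Phe): 1 synonymous substitution.
Codon 2 (UGU, Cys): 1 synonymous substitution.
Codon 3 (AUA, Ile): 2 synonymous substitutions.
Codon 4 (AAC, Asn): 1 synonymous substitution.
Total: 1 + 1 + 2 + 1 = 5.

5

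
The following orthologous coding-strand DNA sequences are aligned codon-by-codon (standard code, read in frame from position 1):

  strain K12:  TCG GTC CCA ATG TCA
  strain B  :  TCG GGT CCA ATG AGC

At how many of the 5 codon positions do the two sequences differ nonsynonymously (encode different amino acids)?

1

Codon 1: TCG Ser / TCG Ser — identical.
Codon 2: GTC Val / GGT Gly — nonsynonymous.
Codon 3: CCA Pro / CCA Pro — identical.
Codon 4: ATG Met / ATG Met — identical.
Codon 5: TCA Ser / AGC Ser — synonymous.
Nonsynonymous differences: 1.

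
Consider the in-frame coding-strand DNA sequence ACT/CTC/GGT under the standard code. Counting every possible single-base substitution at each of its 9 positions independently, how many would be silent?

Codon 1 (ACT, Thr): 3 synonymous substitutions.
Codon 2 (CTC, Leu): 3 synonymous substitutions.
Codon 3 (GGT, Gly): 3 synonymous substitutions.
Total: 3 + 3 + 3 = 9.

9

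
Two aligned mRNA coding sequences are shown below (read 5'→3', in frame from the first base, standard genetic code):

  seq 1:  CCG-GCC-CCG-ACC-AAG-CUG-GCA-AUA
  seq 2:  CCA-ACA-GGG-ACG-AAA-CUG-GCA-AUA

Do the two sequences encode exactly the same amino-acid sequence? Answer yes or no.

Codon 1: CCG Pro / CCA Pro — synonymous.
Codon 2: GCC Ala / ACA Thr — nonsynonymous.
Codon 3: CCG Pro / GGG Gly — nonsynonymous.
Codon 4: ACC Thr / ACG Thr — synonymous.
Codon 5: AAG Lys / AAA Lys — synonymous.
Codon 6: CUG Leu / CUG Leu — identical.
Codon 7: GCA Ala / GCA Ala — identical.
Codon 8: AUA Ile / AUA Ile — identical.
Nonsynonymous differences: 2 → different protein.

no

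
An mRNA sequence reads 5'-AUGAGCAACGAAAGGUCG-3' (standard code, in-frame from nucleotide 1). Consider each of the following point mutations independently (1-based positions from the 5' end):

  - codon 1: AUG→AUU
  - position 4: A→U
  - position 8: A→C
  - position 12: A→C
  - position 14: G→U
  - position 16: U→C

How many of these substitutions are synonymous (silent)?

0

Codon 1: AUG (Met) → AUU (Ile) — missense.
Codon 2: AGC (Ser) → UGC (Cys) — missense.
Codon 3: AAC (Asn) → ACC (Thr) — missense.
Codon 4: GAA (Glu) → GAC (Asp) — missense.
Codon 5: AGG (Arg) → AUG (Met) — missense.
Codon 6: UCG (Ser) → CCG (Pro) — missense.
Synonymous: 0 of 6.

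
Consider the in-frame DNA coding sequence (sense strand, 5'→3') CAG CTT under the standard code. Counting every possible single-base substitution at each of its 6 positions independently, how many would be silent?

Codon 1 (CAG, Gln): 1 synonymous substitution.
Codon 2 (CTT, Leu): 3 synonymous substitutions.
Total: 1 + 3 = 4.

4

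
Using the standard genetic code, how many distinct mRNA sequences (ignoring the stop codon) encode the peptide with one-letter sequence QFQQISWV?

1152

Gln: 2 codons.
Phe: 2 codons.
Gln: 2 codons.
Gln: 2 codons.
Ile: 3 codons.
Ser: 6 codons.
Trp: 1 codon.
Val: 4 codons.
2 × 2 × 2 × 2 × 3 × 6 × 1 × 4 = 1152.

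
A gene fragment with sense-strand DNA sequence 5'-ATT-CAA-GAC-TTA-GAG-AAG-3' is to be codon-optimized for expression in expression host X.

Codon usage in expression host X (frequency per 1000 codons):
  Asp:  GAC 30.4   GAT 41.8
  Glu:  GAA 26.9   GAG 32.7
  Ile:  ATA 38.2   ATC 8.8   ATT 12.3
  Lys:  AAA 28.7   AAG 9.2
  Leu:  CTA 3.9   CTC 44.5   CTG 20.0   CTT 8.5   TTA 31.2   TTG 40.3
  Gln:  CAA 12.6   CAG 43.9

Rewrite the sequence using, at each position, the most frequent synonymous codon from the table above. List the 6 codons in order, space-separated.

ATA CAG GAT CTC GAG AAA

Codon 1 (Ile): best is ATA at 38.2.
Codon 2 (Gln): best is CAG at 43.9.
Codon 3 (Asp): best is GAT at 41.8.
Codon 4 (Leu): best is CTC at 44.5.
Codon 5 (Glu): best is GAG at 32.7.
Codon 6 (Lys): best is AAA at 28.7.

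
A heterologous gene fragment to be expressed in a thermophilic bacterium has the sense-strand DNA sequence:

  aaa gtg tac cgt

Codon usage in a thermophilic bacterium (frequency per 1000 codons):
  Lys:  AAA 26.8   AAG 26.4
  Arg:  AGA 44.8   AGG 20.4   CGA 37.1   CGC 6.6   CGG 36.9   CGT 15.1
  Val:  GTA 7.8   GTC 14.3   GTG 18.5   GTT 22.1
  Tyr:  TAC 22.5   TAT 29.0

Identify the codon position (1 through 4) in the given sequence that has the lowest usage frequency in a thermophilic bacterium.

4

Codon 1 AAA (Lys): 26.8 per 1000.
Codon 2 GTG (Val): 18.5 per 1000.
Codon 3 TAC (Tyr): 22.5 per 1000.
Codon 4 CGT (Arg): 15.1 per 1000.
Lowest frequency is 15.1 at codon 4.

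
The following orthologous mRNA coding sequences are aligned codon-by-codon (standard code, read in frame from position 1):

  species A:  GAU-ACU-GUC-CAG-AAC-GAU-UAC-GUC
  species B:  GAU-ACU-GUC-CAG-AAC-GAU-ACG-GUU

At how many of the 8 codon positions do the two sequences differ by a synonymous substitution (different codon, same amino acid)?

Codon 1: GAU Asp / GAU Asp — identical.
Codon 2: ACU Thr / ACU Thr — identical.
Codon 3: GUC Val / GUC Val — identical.
Codon 4: CAG Gln / CAG Gln — identical.
Codon 5: AAC Asn / AAC Asn — identical.
Codon 6: GAU Asp / GAU Asp — identical.
Codon 7: UAC Tyr / ACG Thr — nonsynonymous.
Codon 8: GUC Val / GUU Val — synonymous.
Synonymous differences: 1.

1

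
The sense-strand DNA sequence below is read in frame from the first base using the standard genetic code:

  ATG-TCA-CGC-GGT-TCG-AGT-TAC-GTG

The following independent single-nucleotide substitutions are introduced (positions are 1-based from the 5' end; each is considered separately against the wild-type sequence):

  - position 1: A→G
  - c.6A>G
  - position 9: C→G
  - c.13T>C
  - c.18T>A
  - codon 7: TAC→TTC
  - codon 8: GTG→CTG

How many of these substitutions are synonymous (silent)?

Codon 1: ATG (Met) → GTG (Val) — missense.
Codon 2: TCA (Ser) → TCG (Ser) — synonymous.
Codon 3: CGC (Arg) → CGG (Arg) — synonymous.
Codon 5: TCG (Ser) → CCG (Pro) — missense.
Codon 6: AGT (Ser) → AGA (Arg) — missense.
Codon 7: TAC (Tyr) → TTC (Phe) — missense.
Codon 8: GTG (Val) → CTG (Leu) — missense.
Synonymous: 2 of 7.

2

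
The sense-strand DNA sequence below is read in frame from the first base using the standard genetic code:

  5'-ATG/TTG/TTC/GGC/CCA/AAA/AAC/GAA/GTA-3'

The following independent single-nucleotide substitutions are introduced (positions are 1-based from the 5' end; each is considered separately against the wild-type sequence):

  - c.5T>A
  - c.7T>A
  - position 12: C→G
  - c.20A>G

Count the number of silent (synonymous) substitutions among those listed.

Codon 2: TTG (Leu) → TAG (Stop) — nonsense.
Codon 3: TTC (Phe) → ATC (Ile) — missense.
Codon 4: GGC (Gly) → GGG (Gly) — synonymous.
Codon 7: AAC (Asn) → AGC (Ser) — missense.
Synonymous: 1 of 4.

1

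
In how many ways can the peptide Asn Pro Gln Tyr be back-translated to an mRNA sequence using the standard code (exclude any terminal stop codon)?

32

Asn: 2 codons.
Pro: 4 codons.
Gln: 2 codons.
Tyr: 2 codons.
2 × 4 × 2 × 2 = 32.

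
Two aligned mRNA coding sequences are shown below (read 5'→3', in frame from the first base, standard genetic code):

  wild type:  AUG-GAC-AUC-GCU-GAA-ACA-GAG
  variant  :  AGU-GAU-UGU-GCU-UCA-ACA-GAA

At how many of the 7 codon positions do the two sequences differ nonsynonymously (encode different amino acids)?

Codon 1: AUG Met / AGU Ser — nonsynonymous.
Codon 2: GAC Asp / GAU Asp — synonymous.
Codon 3: AUC Ile / UGU Cys — nonsynonymous.
Codon 4: GCU Ala / GCU Ala — identical.
Codon 5: GAA Glu / UCA Ser — nonsynonymous.
Codon 6: ACA Thr / ACA Thr — identical.
Codon 7: GAG Glu / GAA Glu — synonymous.
Nonsynonymous differences: 3.

3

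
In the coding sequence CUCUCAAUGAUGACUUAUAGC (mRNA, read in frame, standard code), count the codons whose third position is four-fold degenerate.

Codon 1 CUC (Leu): third position 4-fold.
Codon 2 UCA (Ser): third position 4-fold.
Codon 3 AUG (Met): third position 1-fold.
Codon 4 AUG (Met): third position 1-fold.
Codon 5 ACU (Thr): third position 4-fold.
Codon 6 UAU (Tyr): third position 2-fold.
Codon 7 AGC (Ser): third position 2-fold.
Four-fold degenerate third positions: 3.

3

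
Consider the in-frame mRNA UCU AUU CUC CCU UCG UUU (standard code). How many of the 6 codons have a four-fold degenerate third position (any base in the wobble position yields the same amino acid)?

Codon 1 UCU (Ser): third position 4-fold.
Codon 2 AUU (Ile): third position 3-fold.
Codon 3 CUC (Leu): third position 4-fold.
Codon 4 CCU (Pro): third position 4-fold.
Codon 5 UCG (Ser): third position 4-fold.
Codon 6 UUU (Phe): third position 2-fold.
Four-fold degenerate third positions: 4.

4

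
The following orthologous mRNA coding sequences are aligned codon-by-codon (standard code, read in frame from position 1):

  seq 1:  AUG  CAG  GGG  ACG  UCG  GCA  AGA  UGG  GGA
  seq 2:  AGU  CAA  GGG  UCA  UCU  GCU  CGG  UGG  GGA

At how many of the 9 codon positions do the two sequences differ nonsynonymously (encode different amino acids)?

Codon 1: AUG Met / AGU Ser — nonsynonymous.
Codon 2: CAG Gln / CAA Gln — synonymous.
Codon 3: GGG Gly / GGG Gly — identical.
Codon 4: ACG Thr / UCA Ser — nonsynonymous.
Codon 5: UCG Ser / UCU Ser — synonymous.
Codon 6: GCA Ala / GCU Ala — synonymous.
Codon 7: AGA Arg / CGG Arg — synonymous.
Codon 8: UGG Trp / UGG Trp — identical.
Codon 9: GGA Gly / GGA Gly — identical.
Nonsynonymous differences: 2.

2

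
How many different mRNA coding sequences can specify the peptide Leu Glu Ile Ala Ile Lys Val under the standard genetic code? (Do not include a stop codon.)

3456

Leu: 6 codons.
Glu: 2 codons.
Ile: 3 codons.
Ala: 4 codons.
Ile: 3 codons.
Lys: 2 codons.
Val: 4 codons.
6 × 2 × 3 × 4 × 3 × 2 × 4 = 3456.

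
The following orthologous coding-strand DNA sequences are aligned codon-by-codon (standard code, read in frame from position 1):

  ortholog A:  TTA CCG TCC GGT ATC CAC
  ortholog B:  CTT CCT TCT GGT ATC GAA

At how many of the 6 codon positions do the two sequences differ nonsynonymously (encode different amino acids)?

1

Codon 1: TTA Leu / CTT Leu — synonymous.
Codon 2: CCG Pro / CCT Pro — synonymous.
Codon 3: TCC Ser / TCT Ser — synonymous.
Codon 4: GGT Gly / GGT Gly — identical.
Codon 5: ATC Ile / ATC Ile — identical.
Codon 6: CAC His / GAA Glu — nonsynonymous.
Nonsynonymous differences: 1.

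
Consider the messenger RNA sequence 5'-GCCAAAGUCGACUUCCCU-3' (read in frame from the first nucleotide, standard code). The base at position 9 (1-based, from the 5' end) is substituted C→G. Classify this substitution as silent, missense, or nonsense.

Position 9 falls in codon 3: GUC → Val.
After the substitution the codon is GUG → Val.
Both encode Val, so the change is synonymous.

silent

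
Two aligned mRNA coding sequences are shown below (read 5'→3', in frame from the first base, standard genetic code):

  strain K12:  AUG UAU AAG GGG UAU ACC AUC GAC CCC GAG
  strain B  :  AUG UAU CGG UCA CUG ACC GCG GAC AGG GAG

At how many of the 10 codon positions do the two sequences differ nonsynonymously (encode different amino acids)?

5

Codon 1: AUG Met / AUG Met — identical.
Codon 2: UAU Tyr / UAU Tyr — identical.
Codon 3: AAG Lys / CGG Arg — nonsynonymous.
Codon 4: GGG Gly / UCA Ser — nonsynonymous.
Codon 5: UAU Tyr / CUG Leu — nonsynonymous.
Codon 6: ACC Thr / ACC Thr — identical.
Codon 7: AUC Ile / GCG Ala — nonsynonymous.
Codon 8: GAC Asp / GAC Asp — identical.
Codon 9: CCC Pro / AGG Arg — nonsynonymous.
Codon 10: GAG Glu / GAG Glu — identical.
Nonsynonymous differences: 5.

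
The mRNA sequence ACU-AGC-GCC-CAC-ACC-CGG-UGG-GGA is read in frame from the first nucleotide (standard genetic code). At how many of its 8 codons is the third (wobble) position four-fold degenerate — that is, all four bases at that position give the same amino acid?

5

Codon 1 ACU (Thr): third position 4-fold.
Codon 2 AGC (Ser): third position 2-fold.
Codon 3 GCC (Ala): third position 4-fold.
Codon 4 CAC (His): third position 2-fold.
Codon 5 ACC (Thr): third position 4-fold.
Codon 6 CGG (Arg): third position 4-fold.
Codon 7 UGG (Trp): third position 1-fold.
Codon 8 GGA (Gly): third position 4-fold.
Four-fold degenerate third positions: 5.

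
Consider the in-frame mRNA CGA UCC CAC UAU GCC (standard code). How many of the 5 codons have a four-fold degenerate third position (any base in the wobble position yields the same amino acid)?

Codon 1 CGA (Arg): third position 4-fold.
Codon 2 UCC (Ser): third position 4-fold.
Codon 3 CAC (His): third position 2-fold.
Codon 4 UAU (Tyr): third position 2-fold.
Codon 5 GCC (Ala): third position 4-fold.
Four-fold degenerate third positions: 3.

3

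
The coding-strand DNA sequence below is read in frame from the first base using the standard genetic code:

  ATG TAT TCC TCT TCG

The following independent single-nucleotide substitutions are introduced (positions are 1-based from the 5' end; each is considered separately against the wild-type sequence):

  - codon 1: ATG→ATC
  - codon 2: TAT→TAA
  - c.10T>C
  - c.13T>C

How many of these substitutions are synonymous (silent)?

0

Codon 1: ATG (Met) → ATC (Ile) — missense.
Codon 2: TAT (Tyr) → TAA (Stop) — nonsense.
Codon 4: TCT (Ser) → CCT (Pro) — missense.
Codon 5: TCG (Ser) → CCG (Pro) — missense.
Synonymous: 0 of 4.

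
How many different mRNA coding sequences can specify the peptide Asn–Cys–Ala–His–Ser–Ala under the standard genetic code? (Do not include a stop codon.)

Asn: 2 codons.
Cys: 2 codons.
Ala: 4 codons.
His: 2 codons.
Ser: 6 codons.
Ala: 4 codons.
2 × 2 × 4 × 2 × 6 × 4 = 768.

768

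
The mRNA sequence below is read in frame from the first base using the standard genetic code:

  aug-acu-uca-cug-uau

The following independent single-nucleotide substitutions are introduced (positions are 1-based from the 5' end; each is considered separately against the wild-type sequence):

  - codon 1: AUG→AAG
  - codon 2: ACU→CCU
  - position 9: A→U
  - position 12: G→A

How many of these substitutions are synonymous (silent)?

Codon 1: AUG (Met) → AAG (Lys) — missense.
Codon 2: ACU (Thr) → CCU (Pro) — missense.
Codon 3: UCA (Ser) → UCU (Ser) — synonymous.
Codon 4: CUG (Leu) → CUA (Leu) — synonymous.
Synonymous: 2 of 4.

2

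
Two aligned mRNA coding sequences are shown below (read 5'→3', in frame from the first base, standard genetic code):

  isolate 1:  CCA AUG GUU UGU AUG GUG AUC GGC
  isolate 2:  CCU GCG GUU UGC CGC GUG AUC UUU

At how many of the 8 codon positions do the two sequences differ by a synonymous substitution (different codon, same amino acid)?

2

Codon 1: CCA Pro / CCU Pro — synonymous.
Codon 2: AUG Met / GCG Ala — nonsynonymous.
Codon 3: GUU Val / GUU Val — identical.
Codon 4: UGU Cys / UGC Cys — synonymous.
Codon 5: AUG Met / CGC Arg — nonsynonymous.
Codon 6: GUG Val / GUG Val — identical.
Codon 7: AUC Ile / AUC Ile — identical.
Codon 8: GGC Gly / UUU Phe — nonsynonymous.
Synonymous differences: 2.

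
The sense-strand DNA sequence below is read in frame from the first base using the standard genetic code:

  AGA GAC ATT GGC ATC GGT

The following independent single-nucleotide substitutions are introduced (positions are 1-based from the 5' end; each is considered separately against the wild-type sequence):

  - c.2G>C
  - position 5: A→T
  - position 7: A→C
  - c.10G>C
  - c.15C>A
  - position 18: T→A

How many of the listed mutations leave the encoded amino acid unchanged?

2

Codon 1: AGA (Arg) → ACA (Thr) — missense.
Codon 2: GAC (Asp) → GTC (Val) — missense.
Codon 3: ATT (Ile) → CTT (Leu) — missense.
Codon 4: GGC (Gly) → CGC (Arg) — missense.
Codon 5: ATC (Ile) → ATA (Ile) — synonymous.
Codon 6: GGT (Gly) → GGA (Gly) — synonymous.
Synonymous: 2 of 6.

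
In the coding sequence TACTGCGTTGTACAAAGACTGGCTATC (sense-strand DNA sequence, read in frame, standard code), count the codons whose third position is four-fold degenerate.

4

Codon 1 TAC (Tyr): third position 2-fold.
Codon 2 TGC (Cys): third position 2-fold.
Codon 3 GTT (Val): third position 4-fold.
Codon 4 GTA (Val): third position 4-fold.
Codon 5 CAA (Gln): third position 2-fold.
Codon 6 AGA (Arg): third position 2-fold.
Codon 7 CTG (Leu): third position 4-fold.
Codon 8 GCT (Ala): third position 4-fold.
Codon 9 ATC (Ile): third position 3-fold.
Four-fold degenerate third positions: 4.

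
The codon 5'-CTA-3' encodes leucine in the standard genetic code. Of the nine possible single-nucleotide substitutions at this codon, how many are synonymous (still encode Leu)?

4

Position 1: TTA → 1 synonymous.
Position 2: none → 0 synonymous.
Position 3: CTT, CTC, CTG → 3 synonymous.
Total: 1 + 0 + 3 = 4.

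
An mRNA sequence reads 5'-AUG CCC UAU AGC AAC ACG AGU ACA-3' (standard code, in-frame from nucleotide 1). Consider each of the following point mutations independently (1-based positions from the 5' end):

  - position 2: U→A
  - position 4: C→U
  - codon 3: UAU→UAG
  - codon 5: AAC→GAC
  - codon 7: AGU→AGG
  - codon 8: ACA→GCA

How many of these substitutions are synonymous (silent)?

Codon 1: AUG (Met) → AAG (Lys) — missense.
Codon 2: CCC (Pro) → UCC (Ser) — missense.
Codon 3: UAU (Tyr) → UAG (Stop) — nonsense.
Codon 5: AAC (Asn) → GAC (Asp) — missense.
Codon 7: AGU (Ser) → AGG (Arg) — missense.
Codon 8: ACA (Thr) → GCA (Ala) — missense.
Synonymous: 0 of 6.

0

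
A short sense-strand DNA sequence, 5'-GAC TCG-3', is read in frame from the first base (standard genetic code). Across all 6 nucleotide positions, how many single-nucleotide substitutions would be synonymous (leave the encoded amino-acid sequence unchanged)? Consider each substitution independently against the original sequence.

Codon 1 (GAC, Asp): 1 synonymous substitution.
Codon 2 (TCG, Ser): 3 synonymous substitutions.
Total: 1 + 3 = 4.

4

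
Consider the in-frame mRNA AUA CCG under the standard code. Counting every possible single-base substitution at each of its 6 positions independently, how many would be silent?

Codon 1 (AUA, Ile): 2 synonymous substitutions.
Codon 2 (CCG, Pro): 3 synonymous substitutions.
Total: 2 + 3 = 5.

5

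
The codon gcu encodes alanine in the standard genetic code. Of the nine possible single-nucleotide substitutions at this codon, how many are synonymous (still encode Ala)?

3

Position 1: none → 0 synonymous.
Position 2: none → 0 synonymous.
Position 3: GCC, GCA, GCG → 3 synonymous.
Total: 0 + 0 + 3 = 3.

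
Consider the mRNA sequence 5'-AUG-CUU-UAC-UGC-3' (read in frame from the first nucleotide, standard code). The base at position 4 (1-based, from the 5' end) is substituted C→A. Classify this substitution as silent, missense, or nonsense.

Position 4 falls in codon 2: CUU → Leu.
After the substitution the codon is AUU → Ile.
Leu ≠ Ile, so this is a missense mutation.

missense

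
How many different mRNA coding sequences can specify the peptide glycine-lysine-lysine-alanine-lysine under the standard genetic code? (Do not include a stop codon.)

Gly: 4 codons.
Lys: 2 codons.
Lys: 2 codons.
Ala: 4 codons.
Lys: 2 codons.
4 × 2 × 2 × 4 × 2 = 128.

128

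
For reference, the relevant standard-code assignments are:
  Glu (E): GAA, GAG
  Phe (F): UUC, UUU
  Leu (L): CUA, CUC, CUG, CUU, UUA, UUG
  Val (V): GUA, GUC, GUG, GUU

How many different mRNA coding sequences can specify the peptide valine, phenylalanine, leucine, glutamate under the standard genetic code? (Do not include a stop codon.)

Val: 4 codons.
Phe: 2 codons.
Leu: 6 codons.
Glu: 2 codons.
4 × 2 × 6 × 2 = 96.

96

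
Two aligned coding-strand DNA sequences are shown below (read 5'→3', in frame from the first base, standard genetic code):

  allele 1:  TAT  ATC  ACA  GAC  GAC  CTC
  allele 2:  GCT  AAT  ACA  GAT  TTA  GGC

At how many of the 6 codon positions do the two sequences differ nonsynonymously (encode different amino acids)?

4

Codon 1: TAT Tyr / GCT Ala — nonsynonymous.
Codon 2: ATC Ile / AAT Asn — nonsynonymous.
Codon 3: ACA Thr / ACA Thr — identical.
Codon 4: GAC Asp / GAT Asp — synonymous.
Codon 5: GAC Asp / TTA Leu — nonsynonymous.
Codon 6: CTC Leu / GGC Gly — nonsynonymous.
Nonsynonymous differences: 4.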